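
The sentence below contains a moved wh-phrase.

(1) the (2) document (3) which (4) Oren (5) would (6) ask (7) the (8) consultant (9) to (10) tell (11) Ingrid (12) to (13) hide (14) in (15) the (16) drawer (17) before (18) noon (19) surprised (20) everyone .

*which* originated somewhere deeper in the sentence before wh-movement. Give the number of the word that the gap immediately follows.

'which' functions as the direct object of 'hide'. Wh-movement fronts it, leaving a gap right after 'hide':
The document which Oren would ask the consultant to tell Ingrid to hide ___ in the drawer before noon surprised everyone.
'hide' is word 13.

13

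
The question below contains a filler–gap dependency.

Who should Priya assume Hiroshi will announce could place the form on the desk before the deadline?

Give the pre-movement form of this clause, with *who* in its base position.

'who' is the subject of the clause embedded under 'announce'. It moves to the left edge, and the trace sits right after 'announce':
Who should Priya assume Hiroshi will announce ___ could place the form on the desk before the deadline?

Priya should assume Hiroshi will announce who could place the form on the desk before the deadline.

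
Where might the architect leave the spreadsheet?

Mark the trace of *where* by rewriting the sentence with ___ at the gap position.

Pre-movement form: The architect might leave the spreadsheet where.
'where' is the locative complement of 'leave'. The gap is right after 'spreadsheet'.

Where might the architect leave the spreadsheet ___?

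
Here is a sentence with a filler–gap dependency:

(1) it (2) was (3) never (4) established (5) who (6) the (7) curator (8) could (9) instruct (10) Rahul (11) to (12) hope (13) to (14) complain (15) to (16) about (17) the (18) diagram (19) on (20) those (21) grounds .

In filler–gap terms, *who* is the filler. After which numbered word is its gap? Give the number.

15

Pre-movement form: The curator could instruct Rahul to hope to complain to who about the diagram on those grounds.
The filler 'who' is interpreted as the object of the preposition 'to'. Fronting leaves a gap immediately after 'to':
It was never established who the curator could instruct Rahul to hope to complain to ___ about the diagram on those grounds.
'to' is word 15.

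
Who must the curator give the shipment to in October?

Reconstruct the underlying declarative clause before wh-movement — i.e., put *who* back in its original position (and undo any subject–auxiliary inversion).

'who' functions as the object of the preposition 'to' (recipient of 'give'). Fronting leaves a gap immediately after 'to':
Who must the curator give the shipment to ___ in October?

The curator must give the shipment to who in October.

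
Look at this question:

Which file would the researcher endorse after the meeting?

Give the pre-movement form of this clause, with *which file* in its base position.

The researcher would endorse which file after the meeting.

'which file' functions as the direct object of 'endorse'. Wh-movement fronts it, leaving a gap right after 'endorse':
Which file would the researcher endorse ___ after the meeting?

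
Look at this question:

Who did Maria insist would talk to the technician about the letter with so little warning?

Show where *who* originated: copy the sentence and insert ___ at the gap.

Who did Maria insist ___ would talk to the technician about the letter with so little warning?

Pre-movement form: Maria did insist who would talk to the technician about the letter with so little warning.
'who' is the subject of the clause embedded under 'insist'. The gap is right after 'insist'.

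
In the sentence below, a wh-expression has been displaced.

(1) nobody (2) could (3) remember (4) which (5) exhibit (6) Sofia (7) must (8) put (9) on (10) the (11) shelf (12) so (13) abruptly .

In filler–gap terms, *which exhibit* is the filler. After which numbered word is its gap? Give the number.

In situ: Sofia must put which exhibit on the shelf so abruptly.
The filler 'which exhibit' is interpreted as the direct object of 'put'. Wh-movement fronts it, leaving a gap right after 'put':
Nobody could remember which exhibit Sofia must put ___ on the shelf so abruptly.
'put' is word 8.

8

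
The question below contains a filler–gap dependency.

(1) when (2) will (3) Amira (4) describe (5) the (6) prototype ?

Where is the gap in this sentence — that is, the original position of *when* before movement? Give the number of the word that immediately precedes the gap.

Underlying clause: Amira will describe the prototype when.
'when' functions as the temporal adjunct. Fronting leaves a gap immediately after 'prototype':
When will Amira describe the prototype ___?
'prototype' is word 6.

6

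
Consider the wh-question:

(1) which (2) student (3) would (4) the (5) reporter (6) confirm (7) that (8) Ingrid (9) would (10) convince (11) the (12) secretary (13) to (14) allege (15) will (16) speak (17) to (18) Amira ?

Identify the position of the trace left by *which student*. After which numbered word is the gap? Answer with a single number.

In situ: The reporter would confirm that Ingrid would convince the secretary to allege which student will speak to Amira.
'which student' functions as the subject of the clause embedded under 'allege'. Fronting leaves a gap immediately after 'allege':
Which student would the reporter confirm that Ingrid would convince the secretary to allege ___ will speak to Amira?
'allege' is word 14.

14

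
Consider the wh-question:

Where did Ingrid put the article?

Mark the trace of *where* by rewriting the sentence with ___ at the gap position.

Where did Ingrid put the article ___?

Before movement: Ingrid did put the article where.
'where' functions as the locative complement of 'put'. The gap is right after 'article'.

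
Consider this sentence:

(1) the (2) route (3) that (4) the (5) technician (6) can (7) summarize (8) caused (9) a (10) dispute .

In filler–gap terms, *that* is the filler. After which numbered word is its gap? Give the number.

'that' functions as the direct object of 'summarize'. Fronting leaves a gap immediately after 'summarize':
The route that the technician can summarize ___ caused a dispute.
'summarize' is word 7.

7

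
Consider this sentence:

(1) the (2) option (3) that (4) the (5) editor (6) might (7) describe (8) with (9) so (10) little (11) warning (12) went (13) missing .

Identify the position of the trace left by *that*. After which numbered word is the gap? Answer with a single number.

'that' functions as the direct object of 'describe'. Wh-movement fronts it, leaving a gap right after 'describe':
The option that the editor might describe ___ with so little warning went missing.
'describe' is word 7.

7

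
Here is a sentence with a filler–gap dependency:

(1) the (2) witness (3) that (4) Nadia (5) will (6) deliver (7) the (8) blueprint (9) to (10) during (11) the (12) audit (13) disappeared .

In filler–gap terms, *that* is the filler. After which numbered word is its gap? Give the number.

'that' functions as the object of the preposition 'to' (recipient of 'deliver'). It moves to the left edge, and the trace sits right after 'to':
The witness that Nadia will deliver the blueprint to ___ during the audit disappeared.
'to' is word 9.

9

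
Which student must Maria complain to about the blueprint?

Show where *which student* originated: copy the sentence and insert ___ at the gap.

Underlying clause: Maria must complain to which student about the blueprint.
'which student' is the object of the preposition 'to'. The gap is right after 'to'.

Which student must Maria complain to ___ about the blueprint?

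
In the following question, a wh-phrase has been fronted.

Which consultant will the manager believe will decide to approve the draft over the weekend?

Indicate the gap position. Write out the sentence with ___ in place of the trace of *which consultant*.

Before movement: The manager will believe which consultant will decide to approve the draft over the weekend.
The filler 'which consultant' is interpreted as the subject of the clause embedded under 'believe'. The gap is right after 'believe'.

Which consultant will the manager believe ___ will decide to approve the draft over the weekend?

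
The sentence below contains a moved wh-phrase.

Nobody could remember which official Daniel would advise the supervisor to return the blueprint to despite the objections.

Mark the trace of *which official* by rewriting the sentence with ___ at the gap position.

Nobody could remember which official Daniel would advise the supervisor to return the blueprint to ___ despite the objections.

In situ: Daniel would advise the supervisor to return the blueprint to which official despite the objections.
'which official' functions as the object of the preposition 'to' (recipient of 'return'). The gap is right after 'to'.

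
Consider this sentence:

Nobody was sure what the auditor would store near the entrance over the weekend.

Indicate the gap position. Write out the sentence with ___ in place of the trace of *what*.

In situ: The auditor would store what near the entrance over the weekend.
'what' is the direct object of 'store'. The gap is right after 'store'.

Nobody was sure what the auditor would store ___ near the entrance over the weekend.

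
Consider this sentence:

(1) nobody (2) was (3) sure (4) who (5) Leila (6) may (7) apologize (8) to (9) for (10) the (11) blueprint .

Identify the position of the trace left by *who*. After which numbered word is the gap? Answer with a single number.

Pre-movement form: Leila may apologize to who for the blueprint.
'who' functions as the object of the preposition 'to'. It moves to the left edge, and the trace sits right after 'to':
Nobody was sure who Leila may apologize to ___ for the blueprint.
'to' is word 8.

8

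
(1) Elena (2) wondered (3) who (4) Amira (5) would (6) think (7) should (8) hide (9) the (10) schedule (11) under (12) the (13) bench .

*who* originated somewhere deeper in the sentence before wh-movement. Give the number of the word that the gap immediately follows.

Underlying clause: Amira would think who should hide the schedule under the bench.
'who' functions as the subject of the clause embedded under 'think'. It moves to the left edge, and the trace sits right after 'think':
Elena wondered who Amira would think ___ should hide the schedule under the bench.
'think' is word 6.

6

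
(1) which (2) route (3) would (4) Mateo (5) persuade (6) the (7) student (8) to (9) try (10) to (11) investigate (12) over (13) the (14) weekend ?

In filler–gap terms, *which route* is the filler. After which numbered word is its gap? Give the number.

11

Before movement: Mateo would persuade the student to try to investigate which route over the weekend.
'which route' is the direct object of 'investigate'. It moves to the left edge, and the trace sits right after 'investigate':
Which route would Mateo persuade the student to try to investigate ___ over the weekend?
'investigate' is word 11.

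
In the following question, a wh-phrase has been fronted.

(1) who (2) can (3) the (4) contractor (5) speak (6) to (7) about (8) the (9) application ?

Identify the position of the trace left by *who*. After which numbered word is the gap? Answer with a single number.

6

In situ: The contractor can speak to who about the application.
'who' is the object of the preposition 'to'. It moves to the left edge, and the trace sits right after 'to':
Who can the contractor speak to ___ about the application?
'to' is word 6.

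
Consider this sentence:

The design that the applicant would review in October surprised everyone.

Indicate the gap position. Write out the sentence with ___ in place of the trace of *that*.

The design that the applicant would review ___ in October surprised everyone.

The filler 'that' is interpreted as the direct object of 'review'. The gap is right after 'review'.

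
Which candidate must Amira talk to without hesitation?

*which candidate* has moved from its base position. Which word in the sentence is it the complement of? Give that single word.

to

Pre-movement form: Amira must talk to which candidate without hesitation.
'which candidate' is the object of the preposition 'to'. Fronting leaves a gap immediately after 'to':
Which candidate must Amira talk to ___ without hesitation?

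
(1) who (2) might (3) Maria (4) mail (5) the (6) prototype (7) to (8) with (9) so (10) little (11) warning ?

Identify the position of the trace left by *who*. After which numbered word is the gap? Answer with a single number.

7

In situ: Maria might mail the prototype to who with so little warning.
'who' functions as the object of the preposition 'to' (recipient of 'mail'). Wh-movement fronts it, leaving a gap right after 'to':
Who might Maria mail the prototype to ___ with so little warning?
'to' is word 7.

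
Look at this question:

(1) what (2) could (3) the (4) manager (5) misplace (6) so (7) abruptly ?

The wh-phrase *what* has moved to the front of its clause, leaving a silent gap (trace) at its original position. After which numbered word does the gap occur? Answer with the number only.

Underlying clause: The manager could misplace what so abruptly.
'what' is the direct object of 'misplace'. Wh-movement fronts it, leaving a gap right after 'misplace':
What could the manager misplace ___ so abruptly?
'misplace' is word 5.

5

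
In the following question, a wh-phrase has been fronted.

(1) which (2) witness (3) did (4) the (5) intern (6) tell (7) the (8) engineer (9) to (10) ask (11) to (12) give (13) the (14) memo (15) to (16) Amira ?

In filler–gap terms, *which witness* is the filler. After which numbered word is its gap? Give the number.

Pre-movement form: The intern did tell the engineer to ask which witness to give the memo to Amira.
'which witness' is the direct object of 'ask'. Fronting leaves a gap immediately after 'ask':
Which witness did the intern tell the engineer to ask ___ to give the memo to Amira?
'ask' is word 10.

10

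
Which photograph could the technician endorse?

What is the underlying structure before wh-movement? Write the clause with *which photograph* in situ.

The technician could endorse which photograph.

'which photograph' is the direct object of 'endorse'. Fronting leaves a gap immediately after 'endorse':
Which photograph could the technician endorse ___?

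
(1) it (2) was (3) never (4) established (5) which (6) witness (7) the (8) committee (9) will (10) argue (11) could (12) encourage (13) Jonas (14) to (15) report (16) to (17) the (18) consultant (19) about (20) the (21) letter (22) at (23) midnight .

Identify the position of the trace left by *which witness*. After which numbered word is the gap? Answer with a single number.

Before movement: The committee will argue which witness could encourage Jonas to report to the consultant about the letter at midnight.
'which witness' functions as the subject of the clause embedded under 'argue'. Wh-movement fronts it, leaving a gap right after 'argue':
It was never established which witness the committee will argue ___ could encourage Jonas to report to the consultant about the letter at midnight.
'argue' is word 10.

10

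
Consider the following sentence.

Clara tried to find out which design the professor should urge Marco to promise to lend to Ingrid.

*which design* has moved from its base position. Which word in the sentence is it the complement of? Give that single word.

Pre-movement form: The professor should urge Marco to promise to lend which design to Ingrid.
The filler 'which design' is interpreted as the direct object of 'lend'. Wh-movement fronts it, leaving a gap right after 'lend':
Clara tried to find out which design the professor should urge Marco to promise to lend ___ to Ingrid.

lend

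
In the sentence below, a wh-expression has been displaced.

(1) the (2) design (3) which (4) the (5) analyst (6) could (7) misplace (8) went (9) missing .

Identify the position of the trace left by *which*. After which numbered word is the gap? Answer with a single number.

7

'which' functions as the direct object of 'misplace'. Fronting leaves a gap immediately after 'misplace':
The design which the analyst could misplace ___ went missing.
'misplace' is word 7.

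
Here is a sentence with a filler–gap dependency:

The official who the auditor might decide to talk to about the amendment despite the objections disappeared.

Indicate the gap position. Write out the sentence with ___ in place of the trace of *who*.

'who' functions as the object of the preposition 'to'. The gap is right after 'to'.

The official who the auditor might decide to talk to ___ about the amendment despite the objections disappeared.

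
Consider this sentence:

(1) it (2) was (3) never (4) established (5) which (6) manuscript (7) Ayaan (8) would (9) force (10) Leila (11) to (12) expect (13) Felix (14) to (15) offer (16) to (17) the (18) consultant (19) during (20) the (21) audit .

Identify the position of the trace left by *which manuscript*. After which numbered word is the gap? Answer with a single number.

15

In situ: Ayaan would force Leila to expect Felix to offer which manuscript to the consultant during the audit.
'which manuscript' is the direct object of 'offer'. It moves to the left edge, and the trace sits right after 'offer':
It was never established which manuscript Ayaan would force Leila to expect Felix to offer ___ to the consultant during the audit.
'offer' is word 15.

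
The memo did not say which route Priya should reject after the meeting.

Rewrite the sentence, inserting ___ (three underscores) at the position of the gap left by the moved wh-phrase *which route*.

The memo did not say which route Priya should reject ___ after the meeting.

In situ: Priya should reject which route after the meeting.
'which route' functions as the direct object of 'reject'. The gap is right after 'reject'.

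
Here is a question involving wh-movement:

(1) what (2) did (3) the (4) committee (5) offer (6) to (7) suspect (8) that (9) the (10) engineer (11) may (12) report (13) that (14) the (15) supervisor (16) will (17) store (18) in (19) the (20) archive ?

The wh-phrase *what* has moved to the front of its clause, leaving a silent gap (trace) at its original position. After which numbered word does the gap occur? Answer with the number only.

17

Pre-movement form: The committee did offer to suspect that the engineer may report that the supervisor will store what in the archive.
The filler 'what' is interpreted as the direct object of 'store'. Wh-movement fronts it, leaving a gap right after 'store':
What did the committee offer to suspect that the engineer may report that the supervisor will store ___ in the archive?
'store' is word 17.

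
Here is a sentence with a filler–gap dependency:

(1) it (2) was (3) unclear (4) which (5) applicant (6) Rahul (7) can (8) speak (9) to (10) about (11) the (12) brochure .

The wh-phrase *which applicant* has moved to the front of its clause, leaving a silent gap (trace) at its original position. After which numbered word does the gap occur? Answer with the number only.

9

In situ: Rahul can speak to which applicant about the brochure.
'which applicant' is the object of the preposition 'to'. Fronting leaves a gap immediately after 'to':
It was unclear which applicant Rahul can speak to ___ about the brochure.
'to' is word 9.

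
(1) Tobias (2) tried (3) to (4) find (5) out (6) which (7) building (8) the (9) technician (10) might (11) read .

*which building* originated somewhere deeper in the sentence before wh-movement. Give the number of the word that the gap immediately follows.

11

Pre-movement form: The technician might read which building.
'which building' functions as the direct object of 'read'. It moves to the left edge, and the trace sits right after 'read':
Tobias tried to find out which building the technician might read ___.
'read' is word 11.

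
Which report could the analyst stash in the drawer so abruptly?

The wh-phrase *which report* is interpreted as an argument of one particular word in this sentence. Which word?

stash

Before movement: The analyst could stash which report in the drawer so abruptly.
'which report' functions as the direct object of 'stash'. Fronting leaves a gap immediately after 'stash':
Which report could the analyst stash ___ in the drawer so abruptly?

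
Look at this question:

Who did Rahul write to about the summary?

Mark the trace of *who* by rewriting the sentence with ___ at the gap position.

Before movement: Rahul did write to who about the summary.
The filler 'who' is interpreted as the object of the preposition 'to'. The gap is right after 'to'.

Who did Rahul write to ___ about the summary?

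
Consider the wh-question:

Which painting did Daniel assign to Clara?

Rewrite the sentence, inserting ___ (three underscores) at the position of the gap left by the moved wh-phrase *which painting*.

Which painting did Daniel assign ___ to Clara?

Pre-movement form: Daniel did assign which painting to Clara.
The filler 'which painting' is interpreted as the direct object of 'assign'. The gap is right after 'assign'.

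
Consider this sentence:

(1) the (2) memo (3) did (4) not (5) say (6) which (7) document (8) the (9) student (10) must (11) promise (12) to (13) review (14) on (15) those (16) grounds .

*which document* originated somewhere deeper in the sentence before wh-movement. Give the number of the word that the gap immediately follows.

13

In situ: The student must promise to review which document on those grounds.
'which document' is the direct object of 'review'. It moves to the left edge, and the trace sits right after 'review':
The memo did not say which document the student must promise to review ___ on those grounds.
'review' is word 13.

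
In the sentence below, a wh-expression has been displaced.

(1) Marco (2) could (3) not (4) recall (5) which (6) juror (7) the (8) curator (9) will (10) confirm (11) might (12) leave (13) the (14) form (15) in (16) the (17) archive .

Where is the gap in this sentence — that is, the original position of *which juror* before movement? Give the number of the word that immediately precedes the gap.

10

Underlying clause: The curator will confirm which juror might leave the form in the archive.
The filler 'which juror' is interpreted as the subject of the clause embedded under 'confirm'. Wh-movement fronts it, leaving a gap right after 'confirm':
Marco could not recall which juror the curator will confirm ___ might leave the form in the archive.
'confirm' is word 10.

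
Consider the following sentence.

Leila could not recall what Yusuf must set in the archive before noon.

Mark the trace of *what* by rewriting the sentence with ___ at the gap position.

Before movement: Yusuf must set what in the archive before noon.
'what' is the direct object of 'set'. The gap is right after 'set'.

Leila could not recall what Yusuf must set ___ in the archive before noon.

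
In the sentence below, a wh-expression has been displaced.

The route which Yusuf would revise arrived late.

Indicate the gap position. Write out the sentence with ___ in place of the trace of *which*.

The route which Yusuf would revise ___ arrived late.

'which' functions as the direct object of 'revise'. The gap is right after 'revise'.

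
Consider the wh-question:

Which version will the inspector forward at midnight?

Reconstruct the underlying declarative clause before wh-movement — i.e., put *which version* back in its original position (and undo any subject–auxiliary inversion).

'which version' is the direct object of 'forward'. It moves to the left edge, and the trace sits right after 'forward':
Which version will the inspector forward ___ at midnight?

The inspector will forward which version at midnight.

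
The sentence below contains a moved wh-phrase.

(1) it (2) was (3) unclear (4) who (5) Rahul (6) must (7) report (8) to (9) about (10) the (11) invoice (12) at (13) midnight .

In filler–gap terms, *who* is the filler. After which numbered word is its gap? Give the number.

8

Before movement: Rahul must report to who about the invoice at midnight.
'who' is the object of the preposition 'to'. Wh-movement fronts it, leaving a gap right after 'to':
It was unclear who Rahul must report to ___ about the invoice at midnight.
'to' is word 8.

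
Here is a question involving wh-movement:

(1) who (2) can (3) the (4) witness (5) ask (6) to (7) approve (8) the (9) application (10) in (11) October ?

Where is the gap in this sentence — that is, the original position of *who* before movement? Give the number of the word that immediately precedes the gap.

5

Underlying clause: The witness can ask who to approve the application in October.
'who' is the direct object of 'ask'. It moves to the left edge, and the trace sits right after 'ask':
Who can the witness ask ___ to approve the application in October?
'ask' is word 5.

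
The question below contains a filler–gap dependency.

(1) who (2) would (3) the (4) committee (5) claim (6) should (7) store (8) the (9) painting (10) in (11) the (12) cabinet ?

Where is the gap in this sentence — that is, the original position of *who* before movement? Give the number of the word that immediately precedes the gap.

Pre-movement form: The committee would claim who should store the painting in the cabinet.
The filler 'who' is interpreted as the subject of the clause embedded under 'claim'. Fronting leaves a gap immediately after 'claim':
Who would the committee claim ___ should store the painting in the cabinet?
'claim' is word 5.

5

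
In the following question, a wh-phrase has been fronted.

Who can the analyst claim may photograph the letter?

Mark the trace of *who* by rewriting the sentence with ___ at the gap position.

Before movement: The analyst can claim who may photograph the letter.
The filler 'who' is interpreted as the subject of the clause embedded under 'claim'. The gap is right after 'claim'.

Who can the analyst claim ___ may photograph the letter?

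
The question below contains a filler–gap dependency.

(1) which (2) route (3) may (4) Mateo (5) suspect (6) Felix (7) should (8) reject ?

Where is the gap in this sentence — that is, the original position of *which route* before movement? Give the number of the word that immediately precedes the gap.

8

Pre-movement form: Mateo may suspect Felix should reject which route.
The filler 'which route' is interpreted as the direct object of 'reject'. Wh-movement fronts it, leaving a gap right after 'reject':
Which route may Mateo suspect Felix should reject ___?
'reject' is word 8.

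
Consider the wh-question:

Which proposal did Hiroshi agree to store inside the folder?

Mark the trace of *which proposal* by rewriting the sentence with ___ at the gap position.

In situ: Hiroshi did agree to store which proposal inside the folder.
'which proposal' is the direct object of 'store'. The gap is right after 'store'.

Which proposal did Hiroshi agree to store ___ inside the folder?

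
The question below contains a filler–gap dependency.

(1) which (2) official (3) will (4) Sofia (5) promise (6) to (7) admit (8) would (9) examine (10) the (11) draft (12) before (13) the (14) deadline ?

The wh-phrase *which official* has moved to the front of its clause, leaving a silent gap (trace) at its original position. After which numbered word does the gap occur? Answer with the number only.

7

Underlying clause: Sofia will promise to admit which official would examine the draft before the deadline.
The filler 'which official' is interpreted as the subject of the clause embedded under 'admit'. It moves to the left edge, and the trace sits right after 'admit':
Which official will Sofia promise to admit ___ would examine the draft before the deadline?
'admit' is word 7.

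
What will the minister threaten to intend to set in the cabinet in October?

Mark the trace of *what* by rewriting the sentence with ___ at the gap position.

Pre-movement form: The minister will threaten to intend to set what in the cabinet in October.
'what' is the direct object of 'set'. The gap is right after 'set'.

What will the minister threaten to intend to set ___ in the cabinet in October?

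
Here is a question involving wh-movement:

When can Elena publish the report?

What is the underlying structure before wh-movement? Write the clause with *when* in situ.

Elena can publish the report when.

The filler 'when' is interpreted as the temporal adjunct. Wh-movement fronts it, leaving a gap right after 'report':
When can Elena publish the report ___?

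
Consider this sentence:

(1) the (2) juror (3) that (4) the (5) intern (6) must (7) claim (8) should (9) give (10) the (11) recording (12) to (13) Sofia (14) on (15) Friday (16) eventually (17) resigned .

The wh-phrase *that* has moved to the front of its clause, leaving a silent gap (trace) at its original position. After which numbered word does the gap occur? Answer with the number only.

The filler 'that' is interpreted as the subject of the clause embedded under 'claim'. Fronting leaves a gap immediately after 'claim':
The juror that the intern must claim ___ should give the recording to Sofia on Friday eventually resigned.
'claim' is word 7.

7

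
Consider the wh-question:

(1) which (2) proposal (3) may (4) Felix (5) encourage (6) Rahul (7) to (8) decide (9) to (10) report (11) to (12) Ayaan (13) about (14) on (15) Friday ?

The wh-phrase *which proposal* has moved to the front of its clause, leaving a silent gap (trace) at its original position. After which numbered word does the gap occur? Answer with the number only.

Pre-movement form: Felix may encourage Rahul to decide to report to Ayaan about which proposal on Friday.
'which proposal' functions as the object of the preposition 'about'. Wh-movement fronts it, leaving a gap right after 'about':
Which proposal may Felix encourage Rahul to decide to report to Ayaan about ___ on Friday?
'about' is word 13.

13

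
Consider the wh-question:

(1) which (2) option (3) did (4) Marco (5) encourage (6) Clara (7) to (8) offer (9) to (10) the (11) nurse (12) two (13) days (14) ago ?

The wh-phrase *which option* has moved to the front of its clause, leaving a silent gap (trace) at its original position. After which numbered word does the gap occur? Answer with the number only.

8

Underlying clause: Marco did encourage Clara to offer which option to the nurse two days ago.
'which option' is the direct object of 'offer'. It moves to the left edge, and the trace sits right after 'offer':
Which option did Marco encourage Clara to offer ___ to the nurse two days ago?
'offer' is word 8.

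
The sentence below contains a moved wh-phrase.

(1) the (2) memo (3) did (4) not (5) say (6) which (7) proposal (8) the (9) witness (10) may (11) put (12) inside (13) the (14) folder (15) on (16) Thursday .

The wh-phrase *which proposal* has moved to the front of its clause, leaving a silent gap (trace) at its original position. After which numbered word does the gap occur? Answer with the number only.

11

In situ: The witness may put which proposal inside the folder on Thursday.
The filler 'which proposal' is interpreted as the direct object of 'put'. Fronting leaves a gap immediately after 'put':
The memo did not say which proposal the witness may put ___ inside the folder on Thursday.
'put' is word 11.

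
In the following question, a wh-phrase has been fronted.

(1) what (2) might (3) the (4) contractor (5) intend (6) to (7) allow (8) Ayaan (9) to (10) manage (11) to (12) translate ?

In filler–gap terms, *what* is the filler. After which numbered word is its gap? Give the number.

Before movement: The contractor might intend to allow Ayaan to manage to translate what.
'what' is the direct object of 'translate'. It moves to the left edge, and the trace sits right after 'translate':
What might the contractor intend to allow Ayaan to manage to translate ___?
'translate' is word 12.

12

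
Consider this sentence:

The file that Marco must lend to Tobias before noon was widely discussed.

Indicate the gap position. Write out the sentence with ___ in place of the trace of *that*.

The file that Marco must lend ___ to Tobias before noon was widely discussed.

'that' is the direct object of 'lend'. The gap is right after 'lend'.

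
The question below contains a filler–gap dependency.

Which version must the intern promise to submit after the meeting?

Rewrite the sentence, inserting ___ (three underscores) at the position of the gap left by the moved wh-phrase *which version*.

Underlying clause: The intern must promise to submit which version after the meeting.
'which version' functions as the direct object of 'submit'. The gap is right after 'submit'.

Which version must the intern promise to submit ___ after the meeting?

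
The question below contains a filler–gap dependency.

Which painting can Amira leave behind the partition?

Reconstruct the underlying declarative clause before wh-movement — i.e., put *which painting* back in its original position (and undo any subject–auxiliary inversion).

Amira can leave which painting behind the partition.

'which painting' functions as the direct object of 'leave'. Fronting leaves a gap immediately after 'leave':
Which painting can Amira leave ___ behind the partition?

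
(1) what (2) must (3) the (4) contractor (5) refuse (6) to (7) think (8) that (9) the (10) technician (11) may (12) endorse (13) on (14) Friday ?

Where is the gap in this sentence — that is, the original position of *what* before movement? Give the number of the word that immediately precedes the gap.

12

Before movement: The contractor must refuse to think that the technician may endorse what on Friday.
'what' functions as the direct object of 'endorse'. Wh-movement fronts it, leaving a gap right after 'endorse':
What must the contractor refuse to think that the technician may endorse ___ on Friday?
'endorse' is word 12.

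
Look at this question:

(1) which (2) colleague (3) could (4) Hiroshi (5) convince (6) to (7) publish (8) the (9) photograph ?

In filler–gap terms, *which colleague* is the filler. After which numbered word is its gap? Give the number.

5

Underlying clause: Hiroshi could convince which colleague to publish the photograph.
'which colleague' is the direct object of 'convince'. Fronting leaves a gap immediately after 'convince':
Which colleague could Hiroshi convince ___ to publish the photograph?
'convince' is word 5.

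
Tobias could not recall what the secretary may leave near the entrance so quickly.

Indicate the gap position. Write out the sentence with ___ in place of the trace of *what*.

Tobias could not recall what the secretary may leave ___ near the entrance so quickly.

In situ: The secretary may leave what near the entrance so quickly.
The filler 'what' is interpreted as the direct object of 'leave'. The gap is right after 'leave'.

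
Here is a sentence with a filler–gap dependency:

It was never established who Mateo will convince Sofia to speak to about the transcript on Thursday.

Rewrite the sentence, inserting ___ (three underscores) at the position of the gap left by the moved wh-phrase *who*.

It was never established who Mateo will convince Sofia to speak to ___ about the transcript on Thursday.

In situ: Mateo will convince Sofia to speak to who about the transcript on Thursday.
'who' is the object of the preposition 'to'. The gap is right after 'to'.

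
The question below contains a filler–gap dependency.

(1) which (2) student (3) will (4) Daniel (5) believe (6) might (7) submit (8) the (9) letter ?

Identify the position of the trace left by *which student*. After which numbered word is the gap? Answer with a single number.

5

Before movement: Daniel will believe which student might submit the letter.
The filler 'which student' is interpreted as the subject of the clause embedded under 'believe'. Wh-movement fronts it, leaving a gap right after 'believe':
Which student will Daniel believe ___ might submit the letter?
'believe' is word 5.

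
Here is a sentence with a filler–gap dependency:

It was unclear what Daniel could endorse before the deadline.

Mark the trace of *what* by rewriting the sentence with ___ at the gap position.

Pre-movement form: Daniel could endorse what before the deadline.
'what' functions as the direct object of 'endorse'. The gap is right after 'endorse'.

It was unclear what Daniel could endorse ___ before the deadline.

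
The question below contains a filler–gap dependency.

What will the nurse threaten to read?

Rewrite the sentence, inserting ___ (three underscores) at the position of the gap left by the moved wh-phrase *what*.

What will the nurse threaten to read ___?

In situ: The nurse will threaten to read what.
'what' is the direct object of 'read'. The gap is right after 'read'.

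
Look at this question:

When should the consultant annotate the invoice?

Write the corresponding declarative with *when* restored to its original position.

The consultant should annotate the invoice when.

'when' is the temporal adjunct. Fronting leaves a gap immediately after 'invoice':
When should the consultant annotate the invoice ___?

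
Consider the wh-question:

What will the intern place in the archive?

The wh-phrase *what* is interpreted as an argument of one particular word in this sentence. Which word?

Pre-movement form: The intern will place what in the archive.
The filler 'what' is interpreted as the direct object of 'place'. Wh-movement fronts it, leaving a gap right after 'place':
What will the intern place ___ in the archive?

place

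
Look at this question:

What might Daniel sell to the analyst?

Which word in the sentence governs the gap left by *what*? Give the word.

Pre-movement form: Daniel might sell what to the analyst.
'what' functions as the direct object of 'sell'. Wh-movement fronts it, leaving a gap right after 'sell':
What might Daniel sell ___ to the analyst?

sell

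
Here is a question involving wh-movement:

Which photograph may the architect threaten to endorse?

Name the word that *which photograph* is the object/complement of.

endorse

Before movement: The architect may threaten to endorse which photograph.
The filler 'which photograph' is interpreted as the direct object of 'endorse'. It moves to the left edge, and the trace sits right after 'endorse':
Which photograph may the architect threaten to endorse ___?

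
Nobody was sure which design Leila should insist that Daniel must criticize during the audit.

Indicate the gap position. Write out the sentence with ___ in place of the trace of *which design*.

Nobody was sure which design Leila should insist that Daniel must criticize ___ during the audit.

Before movement: Leila should insist that Daniel must criticize which design during the audit.
'which design' functions as the direct object of 'criticize'. The gap is right after 'criticize'.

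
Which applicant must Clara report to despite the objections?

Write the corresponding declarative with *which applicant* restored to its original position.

Clara must report to which applicant despite the objections.

'which applicant' functions as the object of the preposition 'to'. Wh-movement fronts it, leaving a gap right after 'to':
Which applicant must Clara report to ___ despite the objections?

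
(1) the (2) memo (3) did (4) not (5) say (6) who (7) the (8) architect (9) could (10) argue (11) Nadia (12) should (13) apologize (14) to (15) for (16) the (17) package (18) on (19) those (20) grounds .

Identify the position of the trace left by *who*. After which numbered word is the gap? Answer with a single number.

Pre-movement form: The architect could argue Nadia should apologize to who for the package on those grounds.
The filler 'who' is interpreted as the object of the preposition 'to'. It moves to the left edge, and the trace sits right after 'to':
The memo did not say who the architect could argue Nadia should apologize to ___ for the package on those grounds.
'to' is word 14.

14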